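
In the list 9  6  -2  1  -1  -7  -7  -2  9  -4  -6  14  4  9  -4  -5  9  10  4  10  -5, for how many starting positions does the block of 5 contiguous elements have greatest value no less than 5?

(9, 6, -2, 1, -1) → max 9  ≥ 5 ✓
(6, -2, 1, -1, -7) → max 6  ≥ 5 ✓
(-2, 1, -1, -7, -7) → max 1
(1, -1, -7, -7, -2) → max 1
(-1, -7, -7, -2, 9) → max 9  ≥ 5 ✓
(-7, -7, -2, 9, -4) → max 9  ≥ 5 ✓
(-7, -2, 9, -4, -6) → max 9  ≥ 5 ✓
(-2, 9, -4, -6, 14) → max 14  ≥ 5 ✓
(9, -4, -6, 14, 4) → max 14  ≥ 5 ✓
(-4, -6, 14, 4, 9) → max 14  ≥ 5 ✓
(-6, 14, 4, 9, -4) → max 14  ≥ 5 ✓
(14, 4, 9, -4, -5) → max 14  ≥ 5 ✓
(4, 9, -4, -5, 9) → max 9  ≥ 5 ✓
(9, -4, -5, 9, 10) → max 10  ≥ 5 ✓
(-4, -5, 9, 10, 4) → max 10  ≥ 5 ✓
(-5, 9, 10, 4, 10) → max 10  ≥ 5 ✓
(9, 10, 4, 10, -5) → max 10  ≥ 5 ✓
15 windows satisfy the condition.

15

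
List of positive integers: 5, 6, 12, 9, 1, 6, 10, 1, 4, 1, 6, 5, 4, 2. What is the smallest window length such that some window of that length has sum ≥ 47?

Extend right; whenever the sum reaches 47, record the length and shrink from the left:
add 5: running sum 5 < 47
add 6: running sum 11 < 47
add 12: running sum 23 < 47
add 9: running sum 32 < 47
add 1: running sum 33 < 47
add 6: running sum 39 < 47
end 6: [5, 6, 12, 9, 1, 6, 10] sum 49, len 7
end 7: [5, 6, 12, 9, 1, 6, 10, 1] sum 50, len 8
end 8: [6, 12, 9, 1, 6, 10, 1, 4] sum 49, len 8
end 9: [6, 12, 9, 1, 6, 10, 1, 4, 1] sum 50, len 9
end 10: [12, 9, 1, 6, 10, 1, 4, 1, 6] sum 50, len 9
end 11: [12, 9, 1, 6, 10, 1, 4, 1, 6, 5] sum 55, len 10
end 12: [9, 1, 6, 10, 1, 4, 1, 6, 5, 4] sum 47, len 10
end 13: [9, 1, 6, 10, 1, 4, 1, 6, 5, 4, 2] sum 49, len 11
Shortest qualifying length: 7.

7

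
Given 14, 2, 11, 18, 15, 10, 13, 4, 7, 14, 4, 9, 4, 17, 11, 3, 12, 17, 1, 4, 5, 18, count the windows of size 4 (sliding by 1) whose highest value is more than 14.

14 2 11 18 → max 18  > 14 ✓
2 11 18 15 → max 18  > 14 ✓
11 18 15 10 → max 18  > 14 ✓
18 15 10 13 → max 18  > 14 ✓
15 10 13 4 → max 15  > 14 ✓
10 13 4 7 → max 13
13 4 7 14 → max 14
4 7 14 4 → max 14
7 14 4 9 → max 14
14 4 9 4 → max 14
4 9 4 17 → max 17  > 14 ✓
9 4 17 11 → max 17  > 14 ✓
4 17 11 3 → max 17  > 14 ✓
17 11 3 12 → max 17  > 14 ✓
11 3 12 17 → max 17  > 14 ✓
3 12 17 1 → max 17  > 14 ✓
12 17 1 4 → max 17  > 14 ✓
17 1 4 5 → max 17  > 14 ✓
1 4 5 18 → max 18  > 14 ✓
14 windows satisfy the condition.

14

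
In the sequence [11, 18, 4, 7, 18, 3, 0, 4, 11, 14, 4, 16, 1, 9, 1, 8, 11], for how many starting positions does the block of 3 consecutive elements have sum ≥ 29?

6

11 18 4 → sum 33  ≥ 29 ✓
18 4 7 → sum 29  ≥ 29 ✓
4 7 18 → sum 29  ≥ 29 ✓
7 18 3 → sum 28
18 3 0 → sum 21
3 0 4 → sum 7
0 4 11 → sum 15
4 11 14 → sum 29  ≥ 29 ✓
11 14 4 → sum 29  ≥ 29 ✓
14 4 16 → sum 34  ≥ 29 ✓
4 16 1 → sum 21
16 1 9 → sum 26
1 9 1 → sum 11
9 1 8 → sum 18
1 8 11 → sum 20
6 windows satisfy the condition.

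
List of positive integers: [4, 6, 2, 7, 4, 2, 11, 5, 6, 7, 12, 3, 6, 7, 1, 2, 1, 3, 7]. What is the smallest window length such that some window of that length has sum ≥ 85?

16

add 4: running sum 4 < 85
add 6: running sum 10 < 85
add 2: running sum 12 < 85
add 7: running sum 19 < 85
add 4: running sum 23 < 85
add 2: running sum 25 < 85
add 11: running sum 36 < 85
add 5: running sum 41 < 85
add 6: running sum 47 < 85
add 7: running sum 54 < 85
add 12: running sum 66 < 85
add 3: running sum 69 < 85
add 6: running sum 75 < 85
add 7: running sum 82 < 85
add 1: running sum 83 < 85
end 15: [4, 6, 2, 7, 4, 2, 11, 5, 6, 7, 12, 3, 6, 7, 1, 2] sum 85, len 16
end 16: [4, 6, 2, 7, 4, 2, 11, 5, 6, 7, 12, 3, 6, 7, 1, 2, 1] sum 86, len 17
end 17: [6, 2, 7, 4, 2, 11, 5, 6, 7, 12, 3, 6, 7, 1, 2, 1, 3] sum 85, len 17
end 18: [2, 7, 4, 2, 11, 5, 6, 7, 12, 3, 6, 7, 1, 2, 1, 3, 7] sum 86, len 17
Shortest qualifying length: 16.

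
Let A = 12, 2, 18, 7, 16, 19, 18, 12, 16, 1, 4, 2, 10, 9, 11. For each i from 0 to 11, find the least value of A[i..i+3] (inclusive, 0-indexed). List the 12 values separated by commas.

[12, 2, 18, 7] → min 2
[2, 18, 7, 16] → min 2
[18, 7, 16, 19] → min 7
[7, 16, 19, 18] → min 7
[16, 19, 18, 12] → min 12
[19, 18, 12, 16] → min 12
[18, 12, 16, 1] → min 1
[12, 16, 1, 4] → min 1
[16, 1, 4, 2] → min 1
[1, 4, 2, 10] → min 1
[4, 2, 10, 9] → min 2
[2, 10, 9, 11] → min 2

2, 2, 7, 7, 12, 12, 1, 1, 1, 1, 2, 2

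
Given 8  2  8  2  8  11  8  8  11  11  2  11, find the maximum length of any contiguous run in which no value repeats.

3

[8] len 1
[8, 2] len 2
[2, 8] len 2
[8, 2] len 2
[2, 8] len 2
[2, 8, 11] len 3
[11, 8] len 2
[8] len 1
[8, 11] len 2
[11] len 1
[11, 2] len 2
[2, 11] len 2
Longest all-distinct length: 3.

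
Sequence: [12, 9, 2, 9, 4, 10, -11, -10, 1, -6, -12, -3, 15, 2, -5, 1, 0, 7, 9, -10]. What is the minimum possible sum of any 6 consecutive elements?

Window sums for each of the 15 positions:
[12, 9, 2, 9, 4, 10] → sum 46
[9, 2, 9, 4, 10, -11] → sum 23
[2, 9, 4, 10, -11, -10] → sum 4
[9, 4, 10, -11, -10, 1] → sum 3
[4, 10, -11, -10, 1, -6] → sum -12
[10, -11, -10, 1, -6, -12] → sum -28
[-11, -10, 1, -6, -12, -3] → sum -41
[-10, 1, -6, -12, -3, 15] → sum -15
[1, -6, -12, -3, 15, 2] → sum -3
[-6, -12, -3, 15, 2, -5] → sum -9
[-12, -3, 15, 2, -5, 1] → sum -2
[-3, 15, 2, -5, 1, 0] → sum 10
[15, 2, -5, 1, 0, 7] → sum 20
[2, -5, 1, 0, 7, 9] → sum 14
[-5, 1, 0, 7, 9, -10] → sum 2
Minimum of these is -41.

-41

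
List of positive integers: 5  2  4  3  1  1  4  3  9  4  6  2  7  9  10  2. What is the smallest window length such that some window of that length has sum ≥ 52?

9

Extend right; whenever the sum reaches 52, record the length and shrink from the left:
add 5: running sum 5 < 52
add 2: running sum 7 < 52
add 4: running sum 11 < 52
add 3: running sum 14 < 52
add 1: running sum 15 < 52
add 1: running sum 16 < 52
add 4: running sum 20 < 52
add 3: running sum 23 < 52
add 9: running sum 32 < 52
add 4: running sum 36 < 52
add 6: running sum 42 < 52
add 2: running sum 44 < 52
add 7: running sum 51 < 52
add 9: shortest ending here [4, 3, 1, 1, 4, 3, 9, 4, 6, 2, 7, 9] sum 53, len 12
add 10: shortest ending here [4, 3, 9, 4, 6, 2, 7, 9, 10] sum 54, len 9
add 2: shortest ending here [3, 9, 4, 6, 2, 7, 9, 10, 2] sum 52, len 9
Shortest qualifying length: 9.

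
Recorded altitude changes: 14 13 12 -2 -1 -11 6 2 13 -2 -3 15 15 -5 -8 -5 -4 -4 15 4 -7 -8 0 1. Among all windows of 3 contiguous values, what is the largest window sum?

[14, 13, 12] → sum 39
[13, 12, -2] → sum 23
[12, -2, -1] → sum 9
[-2, -1, -11] → sum -14
[-1, -11, 6] → sum -6
[-11, 6, 2] → sum -3
[6, 2, 13] → sum 21
[2, 13, -2] → sum 13
[13, -2, -3] → sum 8
[-2, -3, 15] → sum 10
[-3, 15, 15] → sum 27
[15, 15, -5] → sum 25
[15, -5, -8] → sum 2
[-5, -8, -5] → sum -18
[-8, -5, -4] → sum -17
[-5, -4, -4] → sum -13
[-4, -4, 15] → sum 7
[-4, 15, 4] → sum 15
[15, 4, -7] → sum 12
[4, -7, -8] → sum -11
[-7, -8, 0] → sum -15
[-8, 0, 1] → sum -7
Largest of these is 39.

39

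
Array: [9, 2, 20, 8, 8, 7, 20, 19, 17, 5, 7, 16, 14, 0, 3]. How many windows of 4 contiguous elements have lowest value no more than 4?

[9, 2, 20, 8] → min 2  ≤ 4 ✓
[2, 20, 8, 8] → min 2  ≤ 4 ✓
[20, 8, 8, 7] → min 7
[8, 8, 7, 20] → min 7
[8, 7, 20, 19] → min 7
[7, 20, 19, 17] → min 7
[20, 19, 17, 5] → min 5
[19, 17, 5, 7] → min 5
[17, 5, 7, 16] → min 5
[5, 7, 16, 14] → min 5
[7, 16, 14, 0] → min 0  ≤ 4 ✓
[16, 14, 0, 3] → min 0  ≤ 4 ✓
4 windows satisfy the condition.

4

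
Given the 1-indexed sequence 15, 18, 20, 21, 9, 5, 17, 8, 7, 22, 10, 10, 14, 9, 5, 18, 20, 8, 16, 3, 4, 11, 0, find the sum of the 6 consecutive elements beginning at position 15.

Elements at indices 15..20: 5, 18, 20, 8, 16, 3
sum(5, 18, 20, 8, 16, 3) = 70

70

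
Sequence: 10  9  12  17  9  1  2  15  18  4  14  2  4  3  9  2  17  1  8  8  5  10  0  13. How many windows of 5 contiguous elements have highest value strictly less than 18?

15

10 9 12 17 9 → max 17  < 18 ✓
9 12 17 9 1 → max 17  < 18 ✓
12 17 9 1 2 → max 17  < 18 ✓
17 9 1 2 15 → max 17  < 18 ✓
9 1 2 15 18 → max 18
1 2 15 18 4 → max 18
2 15 18 4 14 → max 18
15 18 4 14 2 → max 18
18 4 14 2 4 → max 18
4 14 2 4 3 → max 14  < 18 ✓
14 2 4 3 9 → max 14  < 18 ✓
2 4 3 9 2 → max 9  < 18 ✓
4 3 9 2 17 → max 17  < 18 ✓
3 9 2 17 1 → max 17  < 18 ✓
9 2 17 1 8 → max 17  < 18 ✓
2 17 1 8 8 → max 17  < 18 ✓
17 1 8 8 5 → max 17  < 18 ✓
1 8 8 5 10 → max 10  < 18 ✓
8 8 5 10 0 → max 10  < 18 ✓
8 5 10 0 13 → max 13  < 18 ✓
15 windows satisfy the condition.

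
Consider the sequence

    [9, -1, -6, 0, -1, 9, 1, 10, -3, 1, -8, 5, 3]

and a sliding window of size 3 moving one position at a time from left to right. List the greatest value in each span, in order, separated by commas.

9, 0, 0, 9, 9, 10, 10, 10, 1, 5, 5

Sliding a size-3 window across the 13 values:
9 -1 -6 → max 9
-1 -6 0 → max 0
-6 0 -1 → max 0
0 -1 9 → max 9
-1 9 1 → max 9
9 1 10 → max 10
1 10 -3 → max 10
10 -3 1 → max 10
-3 1 -8 → max 1
1 -8 5 → max 5
-8 5 3 → max 5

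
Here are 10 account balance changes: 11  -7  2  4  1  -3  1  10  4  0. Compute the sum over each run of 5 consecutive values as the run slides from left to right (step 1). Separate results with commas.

Sliding a size-5 window across the 10 values:
[11, -7, 2, 4, 1] → sum 11
[-7, 2, 4, 1, -3] → sum -3
[2, 4, 1, -3, 1] → sum 5
[4, 1, -3, 1, 10] → sum 13
[1, -3, 1, 10, 4] → sum 13
[-3, 1, 10, 4, 0] → sum 12

11, -3, 5, 13, 13, 12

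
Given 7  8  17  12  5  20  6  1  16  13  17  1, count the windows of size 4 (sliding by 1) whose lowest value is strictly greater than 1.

[7, 8, 17, 12] → min 7  > 1 ✓
[8, 17, 12, 5] → min 5  > 1 ✓
[17, 12, 5, 20] → min 5  > 1 ✓
[12, 5, 20, 6] → min 5  > 1 ✓
[5, 20, 6, 1] → min 1
[20, 6, 1, 16] → min 1
[6, 1, 16, 13] → min 1
[1, 16, 13, 17] → min 1
[16, 13, 17, 1] → min 1
4 windows satisfy the condition.

4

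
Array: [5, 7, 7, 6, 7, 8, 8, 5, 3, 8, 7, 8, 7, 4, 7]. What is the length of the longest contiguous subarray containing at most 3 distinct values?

[5] 1 distinct, len 1
[5, 7] 2 distinct, len 2
[5, 7, 7] 2 distinct, len 3
[5, 7, 7, 6] 3 distinct, len 4
[5, 7, 7, 6, 7] 3 distinct, len 5
[7, 7, 6, 7, 8] 3 distinct, len 5
[7, 7, 6, 7, 8, 8] 3 distinct, len 6
[7, 8, 8, 5] 3 distinct, len 4
[8, 8, 5, 3] 3 distinct, len 4
[8, 8, 5, 3, 8] 3 distinct, len 5
[3, 8, 7] 3 distinct, len 3
[3, 8, 7, 8] 3 distinct, len 4
[3, 8, 7, 8, 7] 3 distinct, len 5
[8, 7, 8, 7, 4] 3 distinct, len 5
[8, 7, 8, 7, 4, 7] 3 distinct, len 6
Longest length with ≤3 distinct: 6.

6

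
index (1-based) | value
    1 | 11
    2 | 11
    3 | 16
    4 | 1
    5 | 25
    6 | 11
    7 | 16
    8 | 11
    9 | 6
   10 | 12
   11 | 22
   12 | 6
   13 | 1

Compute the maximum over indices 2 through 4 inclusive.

16

Elements at indices 2..4: 11, 16, 1
max(11, 16, 1) = 16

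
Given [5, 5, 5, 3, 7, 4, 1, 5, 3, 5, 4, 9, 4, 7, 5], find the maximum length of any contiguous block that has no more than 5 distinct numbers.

11

[5] 1 distinct, len 1
[5, 5] 1 distinct, len 2
[5, 5, 5] 1 distinct, len 3
[5, 5, 5, 3] 2 distinct, len 4
[5, 5, 5, 3, 7] 3 distinct, len 5
[5, 5, 5, 3, 7, 4] 4 distinct, len 6
[5, 5, 5, 3, 7, 4, 1] 5 distinct, len 7
[5, 5, 5, 3, 7, 4, 1, 5] 5 distinct, len 8
[5, 5, 5, 3, 7, 4, 1, 5, 3] 5 distinct, len 9
[5, 5, 5, 3, 7, 4, 1, 5, 3, 5] 5 distinct, len 10
[5, 5, 5, 3, 7, 4, 1, 5, 3, 5, 4] 5 distinct, len 11
[4, 1, 5, 3, 5, 4, 9] 5 distinct, len 7
[4, 1, 5, 3, 5, 4, 9, 4] 5 distinct, len 8
[5, 3, 5, 4, 9, 4, 7] 5 distinct, len 7
[5, 3, 5, 4, 9, 4, 7, 5] 5 distinct, len 8
Longest length with ≤5 distinct: 11.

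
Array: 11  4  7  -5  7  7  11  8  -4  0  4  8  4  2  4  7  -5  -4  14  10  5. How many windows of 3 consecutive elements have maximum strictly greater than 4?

17

11 4 7 → max 11  > 4 ✓
4 7 -5 → max 7  > 4 ✓
7 -5 7 → max 7  > 4 ✓
-5 7 7 → max 7  > 4 ✓
7 7 11 → max 11  > 4 ✓
7 11 8 → max 11  > 4 ✓
11 8 -4 → max 11  > 4 ✓
8 -4 0 → max 8  > 4 ✓
-4 0 4 → max 4
0 4 8 → max 8  > 4 ✓
4 8 4 → max 8  > 4 ✓
8 4 2 → max 8  > 4 ✓
4 2 4 → max 4
2 4 7 → max 7  > 4 ✓
4 7 -5 → max 7  > 4 ✓
7 -5 -4 → max 7  > 4 ✓
-5 -4 14 → max 14  > 4 ✓
-4 14 10 → max 14  > 4 ✓
14 10 5 → max 14  > 4 ✓
17 windows satisfy the condition.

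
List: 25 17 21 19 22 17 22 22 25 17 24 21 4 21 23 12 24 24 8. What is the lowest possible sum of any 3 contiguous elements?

46

25 17 21 → sum 63
17 21 19 → sum 57
21 19 22 → sum 62
19 22 17 → sum 58
22 17 22 → sum 61
17 22 22 → sum 61
22 22 25 → sum 69
22 25 17 → sum 64
25 17 24 → sum 66
17 24 21 → sum 62
24 21 4 → sum 49
21 4 21 → sum 46
4 21 23 → sum 48
21 23 12 → sum 56
23 12 24 → sum 59
12 24 24 → sum 60
24 24 8 → sum 56
Lowest of these is 46.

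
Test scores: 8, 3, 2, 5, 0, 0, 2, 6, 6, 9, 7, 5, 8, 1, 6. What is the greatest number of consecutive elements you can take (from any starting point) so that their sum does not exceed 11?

[8] sum 8 len 1
[8, 3] sum 11 len 2
[3, 2] sum 5 len 2
[3, 2, 5] sum 10 len 3
[3, 2, 5, 0] sum 10 len 4
[3, 2, 5, 0, 0] sum 10 len 5
[2, 5, 0, 0, 2] sum 9 len 5
[0, 0, 2, 6] sum 8 len 4
[6] sum 6 len 1
[9] sum 9 len 1
[7] sum 7 len 1
[5] sum 5 len 1
[8] sum 8 len 1
[8, 1] sum 9 len 2
[1, 6] sum 7 len 2
Longest length seen: 5.

5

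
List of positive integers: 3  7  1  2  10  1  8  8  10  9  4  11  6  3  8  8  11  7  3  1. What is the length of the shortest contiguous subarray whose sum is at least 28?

add 3: running sum 3 < 28
add 7: running sum 10 < 28
add 1: running sum 11 < 28
add 2: running sum 13 < 28
add 10: running sum 23 < 28
add 1: running sum 24 < 28
add 8: shortest ending here [7, 1, 2, 10, 1, 8] sum 29, len 6
add 8: shortest ending here [2, 10, 1, 8, 8] sum 29, len 5
add 10: shortest ending here [10, 1, 8, 8, 10] sum 37, len 5
add 9: shortest ending here [8, 8, 10, 9] sum 35, len 4
add 4: shortest ending here [8, 10, 9, 4] sum 31, len 4
add 11: shortest ending here [10, 9, 4, 11] sum 34, len 4
add 6: shortest ending here [9, 4, 11, 6] sum 30, len 4
add 3: shortest ending here [9, 4, 11, 6, 3] sum 33, len 5
add 8: shortest ending here [11, 6, 3, 8] sum 28, len 4
add 8: shortest ending here [11, 6, 3, 8, 8] sum 36, len 5
add 11: shortest ending here [3, 8, 8, 11] sum 30, len 4
add 7: shortest ending here [8, 8, 11, 7] sum 34, len 4
add 3: shortest ending here [8, 11, 7, 3] sum 29, len 4
add 1: shortest ending here [8, 11, 7, 3, 1] sum 30, len 5
Shortest qualifying length: 4.

4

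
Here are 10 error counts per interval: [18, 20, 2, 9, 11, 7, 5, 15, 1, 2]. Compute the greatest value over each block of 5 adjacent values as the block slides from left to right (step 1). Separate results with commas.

Sliding a size-5 window across the 10 values:
[18, 20, 2, 9, 11] → max 20
[20, 2, 9, 11, 7] → max 20
[2, 9, 11, 7, 5] → max 11
[9, 11, 7, 5, 15] → max 15
[11, 7, 5, 15, 1] → max 15
[7, 5, 15, 1, 2] → max 15

20, 20, 11, 15, 15, 15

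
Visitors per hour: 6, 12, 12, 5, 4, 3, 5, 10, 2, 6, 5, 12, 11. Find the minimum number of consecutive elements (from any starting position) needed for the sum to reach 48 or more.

7

add 6: running sum 6 < 48
add 12: running sum 18 < 48
add 12: running sum 30 < 48
add 5: running sum 35 < 48
add 4: running sum 39 < 48
add 3: running sum 42 < 48
add 5: running sum 47 < 48
add 10: shortest ending here [12, 12, 5, 4, 3, 5, 10] sum 51, len 7
add 2: shortest ending here [12, 12, 5, 4, 3, 5, 10, 2] sum 53, len 8
add 6: shortest ending here [12, 12, 5, 4, 3, 5, 10, 2, 6] sum 59, len 9
add 5: shortest ending here [12, 5, 4, 3, 5, 10, 2, 6, 5] sum 52, len 9
add 12: shortest ending here [5, 4, 3, 5, 10, 2, 6, 5, 12] sum 52, len 9
add 11: shortest ending here [5, 10, 2, 6, 5, 12, 11] sum 51, len 7
Shortest qualifying length: 7.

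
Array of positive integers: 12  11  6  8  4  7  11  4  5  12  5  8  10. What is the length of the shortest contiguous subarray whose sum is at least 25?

add 12: running sum 12 < 25
add 11: running sum 23 < 25
add 6: shortest ending here [12, 11, 6] sum 29, len 3
add 8: shortest ending here [11, 6, 8] sum 25, len 3
add 4: shortest ending here [11, 6, 8, 4] sum 29, len 4
add 7: shortest ending here [6, 8, 4, 7] sum 25, len 4
add 11: shortest ending here [8, 4, 7, 11] sum 30, len 4
add 4: shortest ending here [4, 7, 11, 4] sum 26, len 4
add 5: shortest ending here [7, 11, 4, 5] sum 27, len 4
add 12: shortest ending here [11, 4, 5, 12] sum 32, len 4
add 5: shortest ending here [4, 5, 12, 5] sum 26, len 4
add 8: shortest ending here [12, 5, 8] sum 25, len 3
add 10: shortest ending here [12, 5, 8, 10] sum 35, len 4
Shortest qualifying length: 3.

3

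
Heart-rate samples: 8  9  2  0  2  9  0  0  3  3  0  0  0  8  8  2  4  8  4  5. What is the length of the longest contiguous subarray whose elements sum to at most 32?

12

→ 8: sum 8, len 1
→ 9: sum 17, len 2
→ 2: sum 19, len 3
→ 0: sum 19, len 4
→ 2: sum 21, len 5
→ 9: sum 30, len 6
→ 0: sum 30, len 7
→ 0: sum 30, len 8
→ 3 (dropped 8): sum 25, len 8
→ 3: sum 28, len 9
→ 0: sum 28, len 10
→ 0: sum 28, len 11
→ 0: sum 28, len 12
→ 8 (dropped 9): sum 27, len 12
→ 8 (dropped 2, 0, 2): sum 31, len 10
→ 2 (dropped 9): sum 24, len 10
→ 4: sum 28, len 11
→ 8 (dropped 0, 0, 3, 3): sum 30, len 8
→ 4 (dropped 0, 0, 0, 8): sum 26, len 5
→ 5: sum 31, len 6
Longest length seen: 12.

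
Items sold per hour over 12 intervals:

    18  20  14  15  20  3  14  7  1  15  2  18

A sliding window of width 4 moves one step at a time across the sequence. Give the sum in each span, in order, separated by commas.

18 20 14 15 → sum 67
20 14 15 20 → sum 69
14 15 20 3 → sum 52
15 20 3 14 → sum 52
20 3 14 7 → sum 44
3 14 7 1 → sum 25
14 7 1 15 → sum 37
7 1 15 2 → sum 25
1 15 2 18 → sum 36

67, 69, 52, 52, 44, 25, 37, 25, 36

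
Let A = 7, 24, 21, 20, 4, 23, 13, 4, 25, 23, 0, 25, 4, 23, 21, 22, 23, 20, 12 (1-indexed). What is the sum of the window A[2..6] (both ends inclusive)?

Elements at indices 2..6: 24, 21, 20, 4, 23
sum(24, 21, 20, 4, 23) = 92

92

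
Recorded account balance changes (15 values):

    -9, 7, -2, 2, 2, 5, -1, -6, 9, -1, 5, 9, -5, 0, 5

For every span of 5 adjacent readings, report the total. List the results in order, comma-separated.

0, 14, 6, 2, 9, 6, 6, 16, 17, 8, 14

(-9, 7, -2, 2, 2) → sum 0
(7, -2, 2, 2, 5) → sum 14
(-2, 2, 2, 5, -1) → sum 6
(2, 2, 5, -1, -6) → sum 2
(2, 5, -1, -6, 9) → sum 9
(5, -1, -6, 9, -1) → sum 6
(-1, -6, 9, -1, 5) → sum 6
(-6, 9, -1, 5, 9) → sum 16
(9, -1, 5, 9, -5) → sum 17
(-1, 5, 9, -5, 0) → sum 8
(5, 9, -5, 0, 5) → sum 14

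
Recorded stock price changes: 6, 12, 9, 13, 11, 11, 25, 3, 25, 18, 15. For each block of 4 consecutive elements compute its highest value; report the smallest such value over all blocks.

Window maxs for each of the 8 positions:
(6, 12, 9, 13) → max 13
(12, 9, 13, 11) → max 13
(9, 13, 11, 11) → max 13
(13, 11, 11, 25) → max 25
(11, 11, 25, 3) → max 25
(11, 25, 3, 25) → max 25
(25, 3, 25, 18) → max 25
(3, 25, 18, 15) → max 25
Smallest of these is 13.

13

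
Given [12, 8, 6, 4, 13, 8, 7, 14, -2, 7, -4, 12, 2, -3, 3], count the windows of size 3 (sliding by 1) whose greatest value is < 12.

[12, 8, 6] → max 12
[8, 6, 4] → max 8  < 12 ✓
[6, 4, 13] → max 13
[4, 13, 8] → max 13
[13, 8, 7] → max 13
[8, 7, 14] → max 14
[7, 14, -2] → max 14
[14, -2, 7] → max 14
[-2, 7, -4] → max 7  < 12 ✓
[7, -4, 12] → max 12
[-4, 12, 2] → max 12
[12, 2, -3] → max 12
[2, -3, 3] → max 3  < 12 ✓
3 windows satisfy the condition.

3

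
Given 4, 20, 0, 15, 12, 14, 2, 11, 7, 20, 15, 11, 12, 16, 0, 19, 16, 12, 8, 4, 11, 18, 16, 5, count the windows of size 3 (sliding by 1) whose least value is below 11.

(4, 20, 0) → min 0  < 11 ✓
(20, 0, 15) → min 0  < 11 ✓
(0, 15, 12) → min 0  < 11 ✓
(15, 12, 14) → min 12
(12, 14, 2) → min 2  < 11 ✓
(14, 2, 11) → min 2  < 11 ✓
(2, 11, 7) → min 2  < 11 ✓
(11, 7, 20) → min 7  < 11 ✓
(7, 20, 15) → min 7  < 11 ✓
(20, 15, 11) → min 11
(15, 11, 12) → min 11
(11, 12, 16) → min 11
(12, 16, 0) → min 0  < 11 ✓
(16, 0, 19) → min 0  < 11 ✓
(0, 19, 16) → min 0  < 11 ✓
(19, 16, 12) → min 12
(16, 12, 8) → min 8  < 11 ✓
(12, 8, 4) → min 4  < 11 ✓
(8, 4, 11) → min 4  < 11 ✓
(4, 11, 18) → min 4  < 11 ✓
(11, 18, 16) → min 11
(18, 16, 5) → min 5  < 11 ✓
16 windows satisfy the condition.

16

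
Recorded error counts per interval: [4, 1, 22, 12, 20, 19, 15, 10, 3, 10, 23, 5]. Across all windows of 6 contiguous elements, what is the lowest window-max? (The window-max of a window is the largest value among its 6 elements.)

[4, 1, 22, 12, 20, 19] → max 22
[1, 22, 12, 20, 19, 15] → max 22
[22, 12, 20, 19, 15, 10] → max 22
[12, 20, 19, 15, 10, 3] → max 20
[20, 19, 15, 10, 3, 10] → max 20
[19, 15, 10, 3, 10, 23] → max 23
[15, 10, 3, 10, 23, 5] → max 23
Lowest of these is 20.

20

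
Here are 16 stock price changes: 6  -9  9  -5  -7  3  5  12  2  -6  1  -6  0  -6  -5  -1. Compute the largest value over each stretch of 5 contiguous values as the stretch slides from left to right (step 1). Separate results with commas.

9, 9, 9, 12, 12, 12, 12, 12, 2, 1, 1, 0

Sliding a size-5 window across the 16 values:
(6, -9, 9, -5, -7) → max 9
(-9, 9, -5, -7, 3) → max 9
(9, -5, -7, 3, 5) → max 9
(-5, -7, 3, 5, 12) → max 12
(-7, 3, 5, 12, 2) → max 12
(3, 5, 12, 2, -6) → max 12
(5, 12, 2, -6, 1) → max 12
(12, 2, -6, 1, -6) → max 12
(2, -6, 1, -6, 0) → max 2
(-6, 1, -6, 0, -6) → max 1
(1, -6, 0, -6, -5) → max 1
(-6, 0, -6, -5, -1) → max 0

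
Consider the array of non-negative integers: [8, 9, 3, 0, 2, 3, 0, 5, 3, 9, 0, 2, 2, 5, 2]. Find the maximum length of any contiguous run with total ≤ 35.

12

add 8: [8] sum 8, len 1
add 9: [8, 9] sum 17, len 2
add 3: [8, 9, 3] sum 20, len 3
add 0: [8, 9, 3, 0] sum 20, len 4
add 2: [8, 9, 3, 0, 2] sum 22, len 5
add 3: [8, 9, 3, 0, 2, 3] sum 25, len 6
add 0: [8, 9, 3, 0, 2, 3, 0] sum 25, len 7
add 5: [8, 9, 3, 0, 2, 3, 0, 5] sum 30, len 8
add 3: [8, 9, 3, 0, 2, 3, 0, 5, 3] sum 33, len 9
add 9: [9, 3, 0, 2, 3, 0, 5, 3, 9] sum 34, len 9
add 0: [9, 3, 0, 2, 3, 0, 5, 3, 9, 0] sum 34, len 10
add 2: [3, 0, 2, 3, 0, 5, 3, 9, 0, 2] sum 27, len 10
add 2: [3, 0, 2, 3, 0, 5, 3, 9, 0, 2, 2] sum 29, len 11
add 5: [3, 0, 2, 3, 0, 5, 3, 9, 0, 2, 2, 5] sum 34, len 12
add 2: [0, 2, 3, 0, 5, 3, 9, 0, 2, 2, 5, 2] sum 33, len 12
Longest length seen: 12.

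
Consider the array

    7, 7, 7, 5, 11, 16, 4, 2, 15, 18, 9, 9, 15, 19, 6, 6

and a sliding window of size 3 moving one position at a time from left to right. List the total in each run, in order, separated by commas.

Sliding a size-3 window across the 16 values:
7 7 7 → sum 21
7 7 5 → sum 19
7 5 11 → sum 23
5 11 16 → sum 32
11 16 4 → sum 31
16 4 2 → sum 22
4 2 15 → sum 21
2 15 18 → sum 35
15 18 9 → sum 42
18 9 9 → sum 36
9 9 15 → sum 33
9 15 19 → sum 43
15 19 6 → sum 40
19 6 6 → sum 31

21, 19, 23, 32, 31, 22, 21, 35, 42, 36, 33, 43, 40, 31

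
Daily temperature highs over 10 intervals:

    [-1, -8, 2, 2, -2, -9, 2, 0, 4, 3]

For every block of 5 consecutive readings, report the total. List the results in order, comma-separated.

-7, -15, -5, -7, -5, 0

(-1, -8, 2, 2, -2) → sum -7
(-8, 2, 2, -2, -9) → sum -15
(2, 2, -2, -9, 2) → sum -5
(2, -2, -9, 2, 0) → sum -7
(-2, -9, 2, 0, 4) → sum -5
(-9, 2, 0, 4, 3) → sum 0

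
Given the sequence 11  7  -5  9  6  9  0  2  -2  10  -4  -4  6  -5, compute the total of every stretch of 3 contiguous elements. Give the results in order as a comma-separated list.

13, 11, 10, 24, 15, 11, 0, 10, 4, 2, -2, -3

Sliding a size-3 window across the 14 values:
11 7 -5 → sum 13
7 -5 9 → sum 11
-5 9 6 → sum 10
9 6 9 → sum 24
6 9 0 → sum 15
9 0 2 → sum 11
0 2 -2 → sum 0
2 -2 10 → sum 10
-2 10 -4 → sum 4
10 -4 -4 → sum 2
-4 -4 6 → sum -2
-4 6 -5 → sum -3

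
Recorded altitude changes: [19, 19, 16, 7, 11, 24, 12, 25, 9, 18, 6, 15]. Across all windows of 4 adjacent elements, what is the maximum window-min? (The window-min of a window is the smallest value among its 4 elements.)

Window mins for each of the 9 positions:
19 19 16 7 → min 7
19 16 7 11 → min 7
16 7 11 24 → min 7
7 11 24 12 → min 7
11 24 12 25 → min 11
24 12 25 9 → min 9
12 25 9 18 → min 9
25 9 18 6 → min 6
9 18 6 15 → min 6
Maximum of these is 11.

11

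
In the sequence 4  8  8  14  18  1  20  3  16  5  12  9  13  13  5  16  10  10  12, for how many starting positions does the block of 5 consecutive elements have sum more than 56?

3

(4, 8, 8, 14, 18) → sum 52
(8, 8, 14, 18, 1) → sum 49
(8, 14, 18, 1, 20) → sum 61  > 56 ✓
(14, 18, 1, 20, 3) → sum 56
(18, 1, 20, 3, 16) → sum 58  > 56 ✓
(1, 20, 3, 16, 5) → sum 45
(20, 3, 16, 5, 12) → sum 56
(3, 16, 5, 12, 9) → sum 45
(16, 5, 12, 9, 13) → sum 55
(5, 12, 9, 13, 13) → sum 52
(12, 9, 13, 13, 5) → sum 52
(9, 13, 13, 5, 16) → sum 56
(13, 13, 5, 16, 10) → sum 57  > 56 ✓
(13, 5, 16, 10, 10) → sum 54
(5, 16, 10, 10, 12) → sum 53
3 windows satisfy the condition.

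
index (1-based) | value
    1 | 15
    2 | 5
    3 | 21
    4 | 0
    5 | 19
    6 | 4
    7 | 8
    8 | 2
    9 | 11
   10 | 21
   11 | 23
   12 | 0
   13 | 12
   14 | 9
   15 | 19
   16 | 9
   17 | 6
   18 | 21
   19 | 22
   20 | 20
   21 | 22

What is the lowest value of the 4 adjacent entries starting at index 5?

2

Elements at indices 5..8: 19, 4, 8, 2
min(19, 4, 8, 2) = 2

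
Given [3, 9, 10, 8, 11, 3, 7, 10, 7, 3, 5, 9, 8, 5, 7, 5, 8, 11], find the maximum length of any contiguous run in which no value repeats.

add 3: [3] len 1
add 9: [3, 9] len 2
add 10: [3, 9, 10] len 3
add 8: [3, 9, 10, 8] len 4
add 11: [3, 9, 10, 8, 11] len 5
add 3 (repeat 3, move left end past it): [9, 10, 8, 11, 3] len 5
add 7: [9, 10, 8, 11, 3, 7] len 6
add 10 (repeat 10, move left end past it): [8, 11, 3, 7, 10] len 5
add 7 (repeat 7, move left end past it): [10, 7] len 2
add 3: [10, 7, 3] len 3
add 5: [10, 7, 3, 5] len 4
add 9: [10, 7, 3, 5, 9] len 5
add 8: [10, 7, 3, 5, 9, 8] len 6
add 5 (repeat 5, move left end past it): [9, 8, 5] len 3
add 7: [9, 8, 5, 7] len 4
add 5 (repeat 5, move left end past it): [7, 5] len 2
add 8: [7, 5, 8] len 3
add 11: [7, 5, 8, 11] len 4
Longest all-distinct length: 6.

6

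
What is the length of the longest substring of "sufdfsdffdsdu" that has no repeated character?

4

[s] len 1
[s, u] len 2
[s, u, f] len 3
[s, u, f, d] len 4
[d, f] len 2
[d, f, s] len 3
[f, s, d] len 3
[s, d, f] len 3
[f] len 1
[f, d] len 2
[f, d, s] len 3
[s, d] len 2
[s, d, u] len 3
Longest all-distinct length: 4.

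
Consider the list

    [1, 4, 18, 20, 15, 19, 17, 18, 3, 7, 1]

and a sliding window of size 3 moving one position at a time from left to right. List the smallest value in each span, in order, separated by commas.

Sliding a size-3 window across the 11 values:
[1, 4, 18] → min 1
[4, 18, 20] → min 4
[18, 20, 15] → min 15
[20, 15, 19] → min 15
[15, 19, 17] → min 15
[19, 17, 18] → min 17
[17, 18, 3] → min 3
[18, 3, 7] → min 3
[3, 7, 1] → min 1

1, 4, 15, 15, 15, 17, 3, 3, 1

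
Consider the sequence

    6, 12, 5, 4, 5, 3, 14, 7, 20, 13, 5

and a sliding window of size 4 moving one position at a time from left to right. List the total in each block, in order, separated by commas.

27, 26, 17, 26, 29, 44, 54, 45

Sliding a size-4 window across the 11 values:
(6, 12, 5, 4) → sum 27
(12, 5, 4, 5) → sum 26
(5, 4, 5, 3) → sum 17
(4, 5, 3, 14) → sum 26
(5, 3, 14, 7) → sum 29
(3, 14, 7, 20) → sum 44
(14, 7, 20, 13) → sum 54
(7, 20, 13, 5) → sum 45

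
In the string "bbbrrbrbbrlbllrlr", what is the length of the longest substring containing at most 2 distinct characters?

10

add b: window [b] (1 distinct), len 1
add b: window [b, b] (1 distinct), len 2
add b: window [b, b, b] (1 distinct), len 3
add r: window [b, b, b, r] (2 distinct), len 4
add r: window [b, b, b, r, r] (2 distinct), len 5
add b: window [b, b, b, r, r, b] (2 distinct), len 6
add r: window [b, b, b, r, r, b, r] (2 distinct), len 7
add b: window [b, b, b, r, r, b, r, b] (2 distinct), len 8
add b: window [b, b, b, r, r, b, r, b, b] (2 distinct), len 9
add r: window [b, b, b, r, r, b, r, b, b, r] (2 distinct), len 10
add l: window [r, l] (2 distinct), len 2
add b: window [l, b] (2 distinct), len 2
add l: window [l, b, l] (2 distinct), len 3
add l: window [l, b, l, l] (2 distinct), len 4
add r: window [l, l, r] (2 distinct), len 3
add l: window [l, l, r, l] (2 distinct), len 4
add r: window [l, l, r, l, r] (2 distinct), len 5
Longest length with ≤2 distinct: 10.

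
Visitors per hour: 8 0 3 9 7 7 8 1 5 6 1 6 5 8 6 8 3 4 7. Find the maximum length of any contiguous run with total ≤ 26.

6

→ 8: sum 8, len 1
→ 0: sum 8, len 2
→ 3: sum 11, len 3
→ 9: sum 20, len 4
→ 7 (dropped 8): sum 19, len 4
→ 7: sum 26, len 5
→ 8 (dropped 0, 3, 9): sum 22, len 3
→ 1: sum 23, len 4
→ 5 (dropped 7): sum 21, len 4
→ 6 (dropped 7): sum 20, len 4
→ 1: sum 21, len 5
→ 6 (dropped 8): sum 19, len 5
→ 5: sum 24, len 6
→ 8 (dropped 1, 5): sum 26, len 5
→ 6 (dropped 6): sum 26, len 5
→ 8 (dropped 1, 6, 5): sum 22, len 3
→ 3: sum 25, len 4
→ 4 (dropped 8): sum 21, len 4
→ 7 (dropped 6): sum 22, len 4
Longest length seen: 6.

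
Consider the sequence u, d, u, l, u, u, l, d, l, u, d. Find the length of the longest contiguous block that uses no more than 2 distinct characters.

Extend right; when distinct count exceeds 2, shrink from the left:
[u] 1 distinct, len 1
[u, d] 2 distinct, len 2
[u, d, u] 2 distinct, len 3
[u, l] 2 distinct, len 2
[u, l, u] 2 distinct, len 3
[u, l, u, u] 2 distinct, len 4
[u, l, u, u, l] 2 distinct, len 5
[l, d] 2 distinct, len 2
[l, d, l] 2 distinct, len 3
[l, u] 2 distinct, len 2
[u, d] 2 distinct, len 2
Longest length with ≤2 distinct: 5.

5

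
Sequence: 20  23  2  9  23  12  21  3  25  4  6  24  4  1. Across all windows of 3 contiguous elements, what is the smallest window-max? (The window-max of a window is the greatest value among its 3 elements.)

21

[20, 23, 2] → max 23
[23, 2, 9] → max 23
[2, 9, 23] → max 23
[9, 23, 12] → max 23
[23, 12, 21] → max 23
[12, 21, 3] → max 21
[21, 3, 25] → max 25
[3, 25, 4] → max 25
[25, 4, 6] → max 25
[4, 6, 24] → max 24
[6, 24, 4] → max 24
[24, 4, 1] → max 24
Smallest of these is 21.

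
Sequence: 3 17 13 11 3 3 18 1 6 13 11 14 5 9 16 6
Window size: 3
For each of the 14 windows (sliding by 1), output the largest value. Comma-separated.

17, 17, 13, 11, 18, 18, 18, 13, 13, 14, 14, 14, 16, 16

(3, 17, 13) → max 17
(17, 13, 11) → max 17
(13, 11, 3) → max 13
(11, 3, 3) → max 11
(3, 3, 18) → max 18
(3, 18, 1) → max 18
(18, 1, 6) → max 18
(1, 6, 13) → max 13
(6, 13, 11) → max 13
(13, 11, 14) → max 14
(11, 14, 5) → max 14
(14, 5, 9) → max 14
(5, 9, 16) → max 16
(9, 16, 6) → max 16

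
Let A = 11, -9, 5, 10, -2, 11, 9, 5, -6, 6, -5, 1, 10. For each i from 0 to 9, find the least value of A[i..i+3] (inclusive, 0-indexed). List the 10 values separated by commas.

[11, -9, 5, 10] → min -9
[-9, 5, 10, -2] → min -9
[5, 10, -2, 11] → min -2
[10, -2, 11, 9] → min -2
[-2, 11, 9, 5] → min -2
[11, 9, 5, -6] → min -6
[9, 5, -6, 6] → min -6
[5, -6, 6, -5] → min -6
[-6, 6, -5, 1] → min -6
[6, -5, 1, 10] → min -5

-9, -9, -2, -2, -2, -6, -6, -6, -6, -5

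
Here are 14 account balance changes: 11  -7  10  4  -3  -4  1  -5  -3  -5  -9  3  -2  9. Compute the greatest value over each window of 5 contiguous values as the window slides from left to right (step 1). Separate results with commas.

11, 10, 10, 4, 1, 1, 1, 3, 3, 9

[11, -7, 10, 4, -3] → max 11
[-7, 10, 4, -3, -4] → max 10
[10, 4, -3, -4, 1] → max 10
[4, -3, -4, 1, -5] → max 4
[-3, -4, 1, -5, -3] → max 1
[-4, 1, -5, -3, -5] → max 1
[1, -5, -3, -5, -9] → max 1
[-5, -3, -5, -9, 3] → max 3
[-3, -5, -9, 3, -2] → max 3
[-5, -9, 3, -2, 9] → max 9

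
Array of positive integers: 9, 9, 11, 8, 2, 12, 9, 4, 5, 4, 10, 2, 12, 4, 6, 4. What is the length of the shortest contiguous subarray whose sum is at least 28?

3

add 9: running sum 9 < 28
add 9: running sum 18 < 28
add 11: shortest ending here [9, 9, 11] sum 29, len 3
add 8: shortest ending here [9, 11, 8] sum 28, len 3
add 2: shortest ending here [9, 11, 8, 2] sum 30, len 4
add 12: shortest ending here [11, 8, 2, 12] sum 33, len 4
add 9: shortest ending here [8, 2, 12, 9] sum 31, len 4
add 4: shortest ending here [8, 2, 12, 9, 4] sum 35, len 5
add 5: shortest ending here [12, 9, 4, 5] sum 30, len 4
add 4: shortest ending here [12, 9, 4, 5, 4] sum 34, len 5
add 10: shortest ending here [9, 4, 5, 4, 10] sum 32, len 5
add 2: shortest ending here [9, 4, 5, 4, 10, 2] sum 34, len 6
add 12: shortest ending here [4, 10, 2, 12] sum 28, len 4
add 4: shortest ending here [10, 2, 12, 4] sum 28, len 4
add 6: shortest ending here [10, 2, 12, 4, 6] sum 34, len 5
add 4: shortest ending here [2, 12, 4, 6, 4] sum 28, len 5
Shortest qualifying length: 3.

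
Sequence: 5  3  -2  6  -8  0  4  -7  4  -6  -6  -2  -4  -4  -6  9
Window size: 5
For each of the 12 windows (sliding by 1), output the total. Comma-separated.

Sliding a size-5 window across the 16 values:
[5, 3, -2, 6, -8] → sum 4
[3, -2, 6, -8, 0] → sum -1
[-2, 6, -8, 0, 4] → sum 0
[6, -8, 0, 4, -7] → sum -5
[-8, 0, 4, -7, 4] → sum -7
[0, 4, -7, 4, -6] → sum -5
[4, -7, 4, -6, -6] → sum -11
[-7, 4, -6, -6, -2] → sum -17
[4, -6, -6, -2, -4] → sum -14
[-6, -6, -2, -4, -4] → sum -22
[-6, -2, -4, -4, -6] → sum -22
[-2, -4, -4, -6, 9] → sum -7

4, -1, 0, -5, -7, -5, -11, -17, -14, -22, -22, -7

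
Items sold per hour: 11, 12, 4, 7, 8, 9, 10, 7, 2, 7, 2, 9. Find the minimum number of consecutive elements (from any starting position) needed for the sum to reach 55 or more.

7

add 11: running sum 11 < 55
add 12: running sum 23 < 55
add 4: running sum 27 < 55
add 7: running sum 34 < 55
add 8: running sum 42 < 55
add 9: running sum 51 < 55
add 10: shortest ending here [11, 12, 4, 7, 8, 9, 10] sum 61, len 7
add 7: shortest ending here [12, 4, 7, 8, 9, 10, 7] sum 57, len 7
add 2: shortest ending here [12, 4, 7, 8, 9, 10, 7, 2] sum 59, len 8
add 7: shortest ending here [12, 4, 7, 8, 9, 10, 7, 2, 7] sum 66, len 9
add 2: shortest ending here [4, 7, 8, 9, 10, 7, 2, 7, 2] sum 56, len 9
add 9: shortest ending here [7, 8, 9, 10, 7, 2, 7, 2, 9] sum 61, len 9
Shortest qualifying length: 7.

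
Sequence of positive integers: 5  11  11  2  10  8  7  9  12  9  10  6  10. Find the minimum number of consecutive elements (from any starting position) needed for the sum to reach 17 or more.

add 5: running sum 5 < 17
add 11: running sum 16 < 17
add 11: shortest ending here [11, 11] sum 22, len 2
add 2: shortest ending here [11, 11, 2] sum 24, len 3
add 10: shortest ending here [11, 2, 10] sum 23, len 3
add 8: shortest ending here [10, 8] sum 18, len 2
add 7: shortest ending here [10, 8, 7] sum 25, len 3
add 9: shortest ending here [8, 7, 9] sum 24, len 3
add 12: shortest ending here [9, 12] sum 21, len 2
add 9: shortest ending here [12, 9] sum 21, len 2
add 10: shortest ending here [9, 10] sum 19, len 2
add 6: shortest ending here [9, 10, 6] sum 25, len 3
add 10: shortest ending here [10, 6, 10] sum 26, len 3
Shortest qualifying length: 2.

2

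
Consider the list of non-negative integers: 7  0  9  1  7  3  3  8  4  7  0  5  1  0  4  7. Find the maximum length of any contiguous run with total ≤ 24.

7

→ 7: sum 7, len 1
→ 0: sum 7, len 2
→ 9: sum 16, len 3
→ 1: sum 17, len 4
→ 7: sum 24, len 5
→ 3 (dropped 7): sum 20, len 5
→ 3: sum 23, len 6
→ 8 (dropped 0, 9): sum 22, len 5
→ 4 (dropped 1, 7): sum 18, len 4
→ 7 (dropped 3): sum 22, len 4
→ 0: sum 22, len 5
→ 5 (dropped 3): sum 24, len 5
→ 1 (dropped 8): sum 17, len 5
→ 0: sum 17, len 6
→ 4: sum 21, len 7
→ 7 (dropped 4): sum 24, len 7
Longest length seen: 7.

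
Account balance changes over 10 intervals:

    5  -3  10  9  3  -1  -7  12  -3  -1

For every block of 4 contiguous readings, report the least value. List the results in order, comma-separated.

[5, -3, 10, 9] → min -3
[-3, 10, 9, 3] → min -3
[10, 9, 3, -1] → min -1
[9, 3, -1, -7] → min -7
[3, -1, -7, 12] → min -7
[-1, -7, 12, -3] → min -7
[-7, 12, -3, -1] → min -7

-3, -3, -1, -7, -7, -7, -7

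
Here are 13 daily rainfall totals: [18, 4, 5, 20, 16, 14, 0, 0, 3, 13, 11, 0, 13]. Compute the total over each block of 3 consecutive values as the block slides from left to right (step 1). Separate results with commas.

18 4 5 → sum 27
4 5 20 → sum 29
5 20 16 → sum 41
20 16 14 → sum 50
16 14 0 → sum 30
14 0 0 → sum 14
0 0 3 → sum 3
0 3 13 → sum 16
3 13 11 → sum 27
13 11 0 → sum 24
11 0 13 → sum 24

27, 29, 41, 50, 30, 14, 3, 16, 27, 24, 24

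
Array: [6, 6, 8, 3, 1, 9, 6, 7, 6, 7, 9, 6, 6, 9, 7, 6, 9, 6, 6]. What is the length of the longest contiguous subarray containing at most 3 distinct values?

[6] 1 distinct, len 1
[6, 6] 1 distinct, len 2
[6, 6, 8] 2 distinct, len 3
[6, 6, 8, 3] 3 distinct, len 4
[8, 3, 1] 3 distinct, len 3
[3, 1, 9] 3 distinct, len 3
[1, 9, 6] 3 distinct, len 3
[9, 6, 7] 3 distinct, len 3
[9, 6, 7, 6] 3 distinct, len 4
[9, 6, 7, 6, 7] 3 distinct, len 5
[9, 6, 7, 6, 7, 9] 3 distinct, len 6
[9, 6, 7, 6, 7, 9, 6] 3 distinct, len 7
[9, 6, 7, 6, 7, 9, 6, 6] 3 distinct, len 8
[9, 6, 7, 6, 7, 9, 6, 6, 9] 3 distinct, len 9
[9, 6, 7, 6, 7, 9, 6, 6, 9, 7] 3 distinct, len 10
[9, 6, 7, 6, 7, 9, 6, 6, 9, 7, 6] 3 distinct, len 11
[9, 6, 7, 6, 7, 9, 6, 6, 9, 7, 6, 9] 3 distinct, len 12
[9, 6, 7, 6, 7, 9, 6, 6, 9, 7, 6, 9, 6] 3 distinct, len 13
[9, 6, 7, 6, 7, 9, 6, 6, 9, 7, 6, 9, 6, 6] 3 distinct, len 14
Longest length with ≤3 distinct: 14.

14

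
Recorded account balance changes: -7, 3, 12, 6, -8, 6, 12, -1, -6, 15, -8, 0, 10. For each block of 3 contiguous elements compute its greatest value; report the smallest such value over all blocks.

6

Each size-3 window and its max:
[-7, 3, 12] → max 12
[3, 12, 6] → max 12
[12, 6, -8] → max 12
[6, -8, 6] → max 6
[-8, 6, 12] → max 12
[6, 12, -1] → max 12
[12, -1, -6] → max 12
[-1, -6, 15] → max 15
[-6, 15, -8] → max 15
[15, -8, 0] → max 15
[-8, 0, 10] → max 10
Smallest of these is 6.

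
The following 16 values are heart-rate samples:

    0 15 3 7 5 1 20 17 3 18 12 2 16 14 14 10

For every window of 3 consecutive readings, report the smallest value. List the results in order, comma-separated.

(0, 15, 3) → min 0
(15, 3, 7) → min 3
(3, 7, 5) → min 3
(7, 5, 1) → min 1
(5, 1, 20) → min 1
(1, 20, 17) → min 1
(20, 17, 3) → min 3
(17, 3, 18) → min 3
(3, 18, 12) → min 3
(18, 12, 2) → min 2
(12, 2, 16) → min 2
(2, 16, 14) → min 2
(16, 14, 14) → min 14
(14, 14, 10) → min 10

0, 3, 3, 1, 1, 1, 3, 3, 3, 2, 2, 2, 14, 10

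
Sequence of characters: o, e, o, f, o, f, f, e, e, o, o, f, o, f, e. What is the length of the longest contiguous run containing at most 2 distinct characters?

add o: window [o] (1 distinct), len 1
add e: window [o, e] (2 distinct), len 2
add o: window [o, e, o] (2 distinct), len 3
add f: window [o, f] (2 distinct), len 2
add o: window [o, f, o] (2 distinct), len 3
add f: window [o, f, o, f] (2 distinct), len 4
add f: window [o, f, o, f, f] (2 distinct), len 5
add e: window [f, f, e] (2 distinct), len 3
add e: window [f, f, e, e] (2 distinct), len 4
add o: window [e, e, o] (2 distinct), len 3
add o: window [e, e, o, o] (2 distinct), len 4
add f: window [o, o, f] (2 distinct), len 3
add o: window [o, o, f, o] (2 distinct), len 4
add f: window [o, o, f, o, f] (2 distinct), len 5
add e: window [f, e] (2 distinct), len 2
Longest length with ≤2 distinct: 5.

5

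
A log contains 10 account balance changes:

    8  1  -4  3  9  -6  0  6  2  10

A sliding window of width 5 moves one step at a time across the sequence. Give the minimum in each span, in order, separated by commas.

-4, -6, -6, -6, -6, -6

(8, 1, -4, 3, 9) → min -4
(1, -4, 3, 9, -6) → min -6
(-4, 3, 9, -6, 0) → min -6
(3, 9, -6, 0, 6) → min -6
(9, -6, 0, 6, 2) → min -6
(-6, 0, 6, 2, 10) → min -6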